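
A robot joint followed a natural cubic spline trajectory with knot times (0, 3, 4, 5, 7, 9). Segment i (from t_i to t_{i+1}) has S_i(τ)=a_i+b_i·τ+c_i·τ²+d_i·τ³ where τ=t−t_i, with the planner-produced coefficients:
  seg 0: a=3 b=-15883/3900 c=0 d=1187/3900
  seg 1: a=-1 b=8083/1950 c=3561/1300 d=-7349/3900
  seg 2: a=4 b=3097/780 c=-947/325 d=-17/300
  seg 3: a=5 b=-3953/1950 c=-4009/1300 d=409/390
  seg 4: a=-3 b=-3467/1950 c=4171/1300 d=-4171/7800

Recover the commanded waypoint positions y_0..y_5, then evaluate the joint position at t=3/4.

y_0 = S_0(0) = a_0 = 3
y_1 = S_1(0) = a_1 = -1
y_2 = S_2(0) = a_2 = 4
y_3 = S_3(0) = a_3 = 5
y_4 = S_4(0) = a_4 = -3
y_5 = S_4(2) = 2
t_q=3/4 is in segment 0 (τ=3/4); S_0(τ)=1231/16640

y_0=3 y_1=-1 y_2=4 y_3=5 y_4=-3 y_5=2
S(3/4) = 1231/16640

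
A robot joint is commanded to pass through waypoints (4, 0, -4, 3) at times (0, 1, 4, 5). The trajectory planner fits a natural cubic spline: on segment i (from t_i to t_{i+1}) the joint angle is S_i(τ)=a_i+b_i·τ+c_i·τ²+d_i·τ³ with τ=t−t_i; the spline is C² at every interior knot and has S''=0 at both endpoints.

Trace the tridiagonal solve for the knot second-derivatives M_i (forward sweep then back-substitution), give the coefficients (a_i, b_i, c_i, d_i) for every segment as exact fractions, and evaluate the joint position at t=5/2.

  seg 0: a=4 b=-59/15 c=0 d=-1/15
  seg 1: a=0 b=-62/15 c=-1/5 d=17/45
  seg 2: a=-4 b=73/15 c=16/5 d=-16/15
S(5/2) = -43/8

Δ: Δ0=-4, Δ1=-4/3, Δ2=7
row 1: diag=8, rhs=16; c'=3/8, d'=2
row 2: denom=8−3·3/8=55/8; d'=(50−3·2)/(55/8)=32/5
back: M2=32/5
back: M1=2−3/8·32/5=-2/5
M: M0=0, M1=-2/5, M2=32/5, M3=0
seg 0: a=4, c=M0/2=0, d=(M1−M0)/(6·1)=-1/15, b=Δ0−h0·(2M0+M1)/6=-59/15
seg 1: a=0, c=M1/2=-1/5, d=(M2−M1)/(6·3)=17/45, b=Δ1−h1·(2M1+M2)/6=-62/15
seg 2: a=-4, c=M2/2=16/5, d=(M3−M2)/(6·1)=-16/15, b=Δ2−h2·(2M2+M3)/6=73/15
t_q=5/2 → seg 1, τ=3/2; S=0+-62/15·τ+-1/5·τ²+17/45·τ³=-43/8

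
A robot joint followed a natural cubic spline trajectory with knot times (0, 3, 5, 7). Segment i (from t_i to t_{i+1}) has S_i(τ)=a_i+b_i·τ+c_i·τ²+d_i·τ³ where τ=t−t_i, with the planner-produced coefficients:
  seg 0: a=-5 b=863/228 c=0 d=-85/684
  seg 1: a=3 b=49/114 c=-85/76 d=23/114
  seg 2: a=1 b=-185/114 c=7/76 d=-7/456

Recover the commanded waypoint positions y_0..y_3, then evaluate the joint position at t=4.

y_0=-5 y_1=3 y_2=1 y_3=-2
S(4) = 191/76

y_0 = S_0(0) = a_0 = -5
y_1 = S_1(0) = a_1 = 3
y_2 = S_2(0) = a_2 = 1
y_3 = S_2(2) = -2
t_q=4 is in segment 1 (τ=1); S_1(τ)=191/76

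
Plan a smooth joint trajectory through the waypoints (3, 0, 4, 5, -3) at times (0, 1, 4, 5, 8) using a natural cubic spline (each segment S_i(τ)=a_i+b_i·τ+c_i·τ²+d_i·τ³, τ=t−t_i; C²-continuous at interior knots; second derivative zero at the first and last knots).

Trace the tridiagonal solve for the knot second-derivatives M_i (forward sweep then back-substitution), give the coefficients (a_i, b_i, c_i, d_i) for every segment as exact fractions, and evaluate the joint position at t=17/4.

Δ: Δ0=-3, Δ1=4/3, Δ2=1, Δ3=-8/3
row 1: diag=8, rhs=26; c'=3/8, d'=13/4
row 2: denom=8−3·3/8=55/8; d'=(-2−3·13/4)/(55/8)=-94/55
row 3: denom=8−1·8/55=432/55; d'=(-22−1·-94/55)/(432/55)=-31/12
back: M3=-31/12
back: M2=-94/55−8/55·-31/12=-4/3
back: M1=13/4−3/8·-4/3=15/4
M: M0=0, M1=15/4, M2=-4/3, M3=-31/12, M4=0
seg 0: a=3, c=M0/2=0, d=(M1−M0)/(6·1)=5/8, b=Δ0−h0·(2M0+M1)/6=-29/8
seg 1: a=0, c=M1/2=15/8, d=(M2−M1)/(6·3)=-61/216, b=Δ1−h1·(2M1+M2)/6=-7/4
seg 2: a=4, c=M2/2=-2/3, d=(M3−M2)/(6·1)=-5/24, b=Δ2−h2·(2M2+M3)/6=15/8
seg 3: a=5, c=M3/2=-31/24, d=(M4−M3)/(6·3)=31/216, b=Δ3−h3·(2M3+M4)/6=-1/12
t_q=17/4 → seg 2, τ=1/4; S=4+15/8·τ+-2/3·τ²+-5/24·τ³=2265/512

  seg 0: a=3 b=-29/8 c=0 d=5/8
  seg 1: a=0 b=-7/4 c=15/8 d=-61/216
  seg 2: a=4 b=15/8 c=-2/3 d=-5/24
  seg 3: a=5 b=-1/12 c=-31/24 d=31/216
S(17/4) = 2265/512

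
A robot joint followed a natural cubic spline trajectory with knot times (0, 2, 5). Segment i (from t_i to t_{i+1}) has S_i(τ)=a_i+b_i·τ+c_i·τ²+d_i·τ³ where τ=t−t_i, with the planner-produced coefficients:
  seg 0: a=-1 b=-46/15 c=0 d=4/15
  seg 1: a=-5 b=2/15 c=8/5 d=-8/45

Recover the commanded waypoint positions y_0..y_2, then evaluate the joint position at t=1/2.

y_0 = S_0(0) = a_0 = -1
y_1 = S_1(0) = a_1 = -5
y_2 = S_1(3) = 5
t_q=1/2 is in segment 0 (τ=1/2); S_0(τ)=-5/2

y_0=-1 y_1=-5 y_2=5
S(1/2) = -5/2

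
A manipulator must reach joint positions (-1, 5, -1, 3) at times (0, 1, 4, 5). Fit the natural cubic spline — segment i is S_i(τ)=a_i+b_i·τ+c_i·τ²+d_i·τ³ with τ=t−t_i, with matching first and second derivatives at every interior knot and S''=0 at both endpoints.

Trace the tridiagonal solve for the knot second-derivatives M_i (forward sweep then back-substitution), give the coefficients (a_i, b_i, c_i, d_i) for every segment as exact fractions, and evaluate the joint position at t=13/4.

Δ: Δ0=6, Δ1=-2, Δ2=4
row 1: diag=8, rhs=-48; c'=3/8, d'=-6
row 2: denom=8−3·3/8=55/8; d'=(36−3·-6)/(55/8)=432/55
back: M2=432/55
back: M1=-6−3/8·432/55=-492/55
M: M0=0, M1=-492/55, M2=432/55, M3=0
seg 0: a=-1, c=M0/2=0, d=(M1−M0)/(6·1)=-82/55, b=Δ0−h0·(2M0+M1)/6=412/55
seg 1: a=5, c=M1/2=-246/55, d=(M2−M1)/(6·3)=14/15, b=Δ1−h1·(2M1+M2)/6=166/55
seg 2: a=-1, c=M2/2=216/55, d=(M3−M2)/(6·1)=-72/55, b=Δ2−h2·(2M2+M3)/6=76/55
t_q=13/4 → seg 1, τ=9/4; S=5+166/55·τ+-246/55·τ²+14/15·τ³=-389/1760

  seg 0: a=-1 b=412/55 c=0 d=-82/55
  seg 1: a=5 b=166/55 c=-246/55 d=14/15
  seg 2: a=-1 b=76/55 c=216/55 d=-72/55
S(13/4) = -389/1760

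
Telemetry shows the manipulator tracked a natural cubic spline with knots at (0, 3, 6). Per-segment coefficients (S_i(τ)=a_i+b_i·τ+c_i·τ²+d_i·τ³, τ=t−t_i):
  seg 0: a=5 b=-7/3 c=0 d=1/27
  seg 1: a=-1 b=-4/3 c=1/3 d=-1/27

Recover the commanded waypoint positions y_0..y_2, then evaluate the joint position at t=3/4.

y_0=5 y_1=-1 y_2=-3
S(3/4) = 209/64

y_0 = S_0(0) = a_0 = 5
y_1 = S_1(0) = a_1 = -1
y_2 = S_1(3) = -3
t_q=3/4 is in segment 0 (τ=3/4); S_0(τ)=209/64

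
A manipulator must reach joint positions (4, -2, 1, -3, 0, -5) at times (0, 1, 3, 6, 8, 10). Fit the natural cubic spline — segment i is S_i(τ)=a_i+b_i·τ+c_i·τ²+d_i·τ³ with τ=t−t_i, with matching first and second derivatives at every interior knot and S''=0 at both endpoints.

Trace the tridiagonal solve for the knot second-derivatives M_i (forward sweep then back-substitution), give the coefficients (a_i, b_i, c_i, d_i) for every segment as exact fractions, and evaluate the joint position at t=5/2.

  seg 0: a=4 b=-21539/2868 c=0 d=4331/2868
  seg 1: a=-2 b=-4273/1434 c=4331/956 d=-6569/5736
  seg 2: a=1 b=1003/717 c=-1119/478 d=2051/4302
  seg 3: a=-3 b=323/1434 c=466/239 d=-941/1434
  seg 4: a=0 b=215/1434 c=-475/239 d=475/1434
S(5/2) = -2165/15296

Δ: Δ0=-6, Δ1=3/2, Δ2=-4/3, Δ3=3/2, Δ4=-5/2
row 1: diag=6, rhs=45; c'=1/3, d'=15/2
row 2: denom=10−2·1/3=28/3; d'=(-17−2·15/2)/(28/3)=-24/7
row 3: denom=10−3·9/28=253/28; d'=(17−3·-24/7)/(253/28)=764/253
row 4: denom=8−2·56/253=1912/253; d'=(-24−2·764/253)/(1912/253)=-950/239
back: M4=-950/239
back: M3=764/253−56/253·-950/239=932/239
back: M2=-24/7−9/28·932/239=-1119/239
back: M1=15/2−1/3·-1119/239=4331/478
M: M0=0, M1=4331/478, M2=-1119/239, M3=932/239, M4=-950/239, M5=0
seg 0: a=4, c=M0/2=0, d=(M1−M0)/(6·1)=4331/2868, b=Δ0−h0·(2M0+M1)/6=-21539/2868
seg 1: a=-2, c=M1/2=4331/956, d=(M2−M1)/(6·2)=-6569/5736, b=Δ1−h1·(2M1+M2)/6=-4273/1434
seg 2: a=1, c=M2/2=-1119/478, d=(M3−M2)/(6·3)=2051/4302, b=Δ2−h2·(2M2+M3)/6=1003/717
seg 3: a=-3, c=M3/2=466/239, d=(M4−M3)/(6·2)=-941/1434, b=Δ3−h3·(2M3+M4)/6=323/1434
seg 4: a=0, c=M4/2=-475/239, d=(M5−M4)/(6·2)=475/1434, b=Δ4−h4·(2M4+M5)/6=215/1434
t_q=5/2 → seg 1, τ=3/2; S=-2+-4273/1434·τ+4331/956·τ²+-6569/5736·τ³=-2165/15296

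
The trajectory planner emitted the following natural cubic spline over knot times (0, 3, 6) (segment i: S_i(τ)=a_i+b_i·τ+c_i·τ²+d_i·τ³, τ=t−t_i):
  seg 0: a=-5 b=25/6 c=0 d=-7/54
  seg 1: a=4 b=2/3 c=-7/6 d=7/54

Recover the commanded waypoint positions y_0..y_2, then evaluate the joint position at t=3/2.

y_0 = S_0(0) = a_0 = -5
y_1 = S_1(0) = a_1 = 4
y_2 = S_1(3) = -1
t_q=3/2 is in segment 0 (τ=3/2); S_0(τ)=13/16

y_0=-5 y_1=4 y_2=-1
S(3/2) = 13/16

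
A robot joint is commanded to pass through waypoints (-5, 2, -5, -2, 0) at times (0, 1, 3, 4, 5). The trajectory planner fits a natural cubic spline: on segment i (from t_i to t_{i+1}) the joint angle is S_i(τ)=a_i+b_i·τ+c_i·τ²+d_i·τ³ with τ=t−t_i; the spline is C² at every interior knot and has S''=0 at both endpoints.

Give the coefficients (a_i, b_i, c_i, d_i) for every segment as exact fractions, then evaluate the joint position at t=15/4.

  seg 0: a=-5 b=2299/244 c=0 d=-591/244
  seg 1: a=2 b=263/122 c=-1773/244 d=1083/488
  seg 2: a=-5 b=-17/61 c=369/61 d=-169/61
  seg 3: a=-2 b=214/61 c=-138/61 d=46/61
S(15/4) = -11615/3904

Δ: Δ0=7, Δ1=-7/2, Δ2=3, Δ3=2
row 1: diag=6, rhs=-63; c'=1/3, d'=-21/2
row 2: denom=6−2·1/3=16/3; d'=(39−2·-21/2)/(16/3)=45/4
row 3: denom=4−1·3/16=61/16; d'=(-6−1·45/4)/(61/16)=-276/61
back: M3=-276/61
back: M2=45/4−3/16·-276/61=738/61
back: M1=-21/2−1/3·738/61=-1773/122
M: M0=0, M1=-1773/122, M2=738/61, M3=-276/61, M4=0
seg 0: a=-5, c=M0/2=0, d=(M1−M0)/(6·1)=-591/244, b=Δ0−h0·(2M0+M1)/6=2299/244
seg 1: a=2, c=M1/2=-1773/244, d=(M2−M1)/(6·2)=1083/488, b=Δ1−h1·(2M1+M2)/6=263/122
seg 2: a=-5, c=M2/2=369/61, d=(M3−M2)/(6·1)=-169/61, b=Δ2−h2·(2M2+M3)/6=-17/61
seg 3: a=-2, c=M3/2=-138/61, d=(M4−M3)/(6·1)=46/61, b=Δ3−h3·(2M3+M4)/6=214/61
t_q=15/4 → seg 2, τ=3/4; S=-5+-17/61·τ+369/61·τ²+-169/61·τ³=-11615/3904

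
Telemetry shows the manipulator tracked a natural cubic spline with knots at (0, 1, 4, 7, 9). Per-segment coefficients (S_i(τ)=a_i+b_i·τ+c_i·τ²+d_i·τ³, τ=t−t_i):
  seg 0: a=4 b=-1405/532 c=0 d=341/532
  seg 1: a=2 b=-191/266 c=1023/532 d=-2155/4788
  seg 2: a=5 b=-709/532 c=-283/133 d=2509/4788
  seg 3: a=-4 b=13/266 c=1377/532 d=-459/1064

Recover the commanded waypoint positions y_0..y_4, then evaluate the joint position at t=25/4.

y_0 = S_0(0) = a_0 = 4
y_1 = S_1(0) = a_1 = 2
y_2 = S_2(0) = a_2 = 5
y_3 = S_3(0) = a_3 = -4
y_4 = S_3(2) = 3
t_q=25/4 is in segment 2 (τ=9/4); S_2(τ)=-95395/34048

y_0=4 y_1=2 y_2=5 y_3=-4 y_4=3
S(25/4) = -95395/34048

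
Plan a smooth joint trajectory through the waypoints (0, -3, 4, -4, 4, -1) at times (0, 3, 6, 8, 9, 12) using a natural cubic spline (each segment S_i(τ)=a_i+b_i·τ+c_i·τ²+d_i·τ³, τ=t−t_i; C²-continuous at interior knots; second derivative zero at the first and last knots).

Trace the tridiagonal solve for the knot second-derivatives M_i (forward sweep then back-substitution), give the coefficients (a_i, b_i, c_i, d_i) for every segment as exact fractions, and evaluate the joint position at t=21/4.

Δ: Δ0=-1, Δ1=7/3, Δ2=-4, Δ3=8, Δ4=-5/3
row 1: diag=12, rhs=20; c'=1/4, d'=5/3
row 2: denom=10−3·1/4=37/4; d'=(-38−3·5/3)/(37/4)=-172/37
row 3: denom=6−2·8/37=206/37; d'=(72−2·-172/37)/(206/37)=1504/103
row 4: denom=8−1·37/206=1611/206; d'=(-58−1·1504/103)/(1611/206)=-14956/1611
back: M4=-14956/1611
back: M3=1504/103−37/206·-14956/1611=26210/1611
back: M2=-172/37−8/37·26210/1611=-13156/1611
back: M1=5/3−1/4·-13156/1611=5974/1611
M: M0=0, M1=5974/1611, M2=-13156/1611, M3=26210/1611, M4=-14956/1611, M5=0
seg 0: a=0, c=M0/2=0, d=(M1−M0)/(6·3)=2987/14499, b=Δ0−h0·(2M0+M1)/6=-4598/1611
seg 1: a=-3, c=M1/2=2987/1611, d=(M2−M1)/(6·3)=-9565/14499, b=Δ1−h1·(2M1+M2)/6=4363/1611
seg 2: a=4, c=M2/2=-6578/1611, d=(M3−M2)/(6·2)=729/358, b=Δ2−h2·(2M2+M3)/6=-6410/1611
seg 3: a=-4, c=M3/2=13105/1611, d=(M4−M3)/(6·1)=-2287/537, b=Δ3−h3·(2M3+M4)/6=6644/1611
seg 4: a=4, c=M4/2=-7478/1611, d=(M5−M4)/(6·3)=7478/14499, b=Δ4−h4·(2M4+M5)/6=12271/1611
t_q=21/4 → seg 1, τ=9/4; S=-3+4363/1611·τ+2987/1611·τ²+-9565/14499·τ³=56887/11456

  seg 0: a=0 b=-4598/1611 c=0 d=2987/14499
  seg 1: a=-3 b=4363/1611 c=2987/1611 d=-9565/14499
  seg 2: a=4 b=-6410/1611 c=-6578/1611 d=729/358
  seg 3: a=-4 b=6644/1611 c=13105/1611 d=-2287/537
  seg 4: a=4 b=12271/1611 c=-7478/1611 d=7478/14499
S(21/4) = 56887/11456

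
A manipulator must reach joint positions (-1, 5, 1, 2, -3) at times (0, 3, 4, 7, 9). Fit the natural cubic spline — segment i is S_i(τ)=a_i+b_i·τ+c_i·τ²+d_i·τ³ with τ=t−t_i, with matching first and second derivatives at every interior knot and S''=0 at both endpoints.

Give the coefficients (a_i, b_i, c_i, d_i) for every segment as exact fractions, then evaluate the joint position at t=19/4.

  seg 0: a=-1 b=5099/1116 c=0 d=-2867/10044
  seg 1: a=5 b=-1751/558 c=-2867/1116 d=635/372
  seg 2: a=1 b=-3521/1116 c=712/279 d=-4651/10044
  seg 3: a=2 b=-193/558 c=-601/372 d=601/2232
S(19/4) = -1001/7936

Δ: Δ0=2, Δ1=-4, Δ2=1/3, Δ3=-5/2
row 1: diag=8, rhs=-36; c'=1/8, d'=-9/2
row 2: denom=8−1·1/8=63/8; d'=(26−1·-9/2)/(63/8)=244/63
row 3: denom=10−3·8/21=62/7; d'=(-17−3·244/63)/(62/7)=-601/186
back: M3=-601/186
back: M2=244/63−8/21·-601/186=1424/279
back: M1=-9/2−1/8·1424/279=-2867/558
M: M0=0, M1=-2867/558, M2=1424/279, M3=-601/186, M4=0
seg 0: a=-1, c=M0/2=0, d=(M1−M0)/(6·3)=-2867/10044, b=Δ0−h0·(2M0+M1)/6=5099/1116
seg 1: a=5, c=M1/2=-2867/1116, d=(M2−M1)/(6·1)=635/372, b=Δ1−h1·(2M1+M2)/6=-1751/558
seg 2: a=1, c=M2/2=712/279, d=(M3−M2)/(6·3)=-4651/10044, b=Δ2−h2·(2M2+M3)/6=-3521/1116
seg 3: a=2, c=M3/2=-601/372, d=(M4−M3)/(6·2)=601/2232, b=Δ3−h3·(2M3+M4)/6=-193/558
t_q=19/4 → seg 2, τ=3/4; S=1+-3521/1116·τ+712/279·τ²+-4651/10044·τ³=-1001/7936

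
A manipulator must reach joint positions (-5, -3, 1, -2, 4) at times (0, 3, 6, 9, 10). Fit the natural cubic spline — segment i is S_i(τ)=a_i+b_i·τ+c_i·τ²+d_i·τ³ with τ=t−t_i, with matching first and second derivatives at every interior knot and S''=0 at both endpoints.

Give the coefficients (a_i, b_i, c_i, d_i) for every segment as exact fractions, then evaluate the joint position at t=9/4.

  seg 0: a=-5 b=13/108 c=0 d=59/972
  seg 1: a=-3 b=95/54 c=59/108 d=-223/972
  seg 2: a=1 b=-125/108 c=-41/27 d=509/972
  seg 3: a=-2 b=209/54 c=115/36 d=-115/108
S(9/4) = -3101/768

Δ: Δ0=2/3, Δ1=4/3, Δ2=-1, Δ3=6
row 1: diag=12, rhs=4; c'=1/4, d'=1/3
row 2: denom=12−3·1/4=45/4; d'=(-14−3·1/3)/(45/4)=-4/3
row 3: denom=8−3·4/15=36/5; d'=(42−3·-4/3)/(36/5)=115/18
back: M3=115/18
back: M2=-4/3−4/15·115/18=-82/27
back: M1=1/3−1/4·-82/27=59/54
M: M0=0, M1=59/54, M2=-82/27, M3=115/18, M4=0
seg 0: a=-5, c=M0/2=0, d=(M1−M0)/(6·3)=59/972, b=Δ0−h0·(2M0+M1)/6=13/108
seg 1: a=-3, c=M1/2=59/108, d=(M2−M1)/(6·3)=-223/972, b=Δ1−h1·(2M1+M2)/6=95/54
seg 2: a=1, c=M2/2=-41/27, d=(M3−M2)/(6·3)=509/972, b=Δ2−h2·(2M2+M3)/6=-125/108
seg 3: a=-2, c=M3/2=115/36, d=(M4−M3)/(6·1)=-115/108, b=Δ3−h3·(2M3+M4)/6=209/54
t_q=9/4 → seg 0, τ=9/4; S=-5+13/108·τ+0·τ²+59/972·τ³=-3101/768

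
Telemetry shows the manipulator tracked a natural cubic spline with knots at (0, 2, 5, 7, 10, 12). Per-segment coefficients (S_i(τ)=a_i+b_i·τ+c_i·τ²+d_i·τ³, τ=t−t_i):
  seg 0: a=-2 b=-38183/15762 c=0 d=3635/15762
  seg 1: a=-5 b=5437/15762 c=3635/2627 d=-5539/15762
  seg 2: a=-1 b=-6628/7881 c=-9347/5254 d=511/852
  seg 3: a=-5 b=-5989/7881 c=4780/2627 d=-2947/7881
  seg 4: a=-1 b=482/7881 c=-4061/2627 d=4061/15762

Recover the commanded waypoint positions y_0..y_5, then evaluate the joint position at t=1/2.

y_0 = S_0(0) = a_0 = -2
y_1 = S_1(0) = a_1 = -5
y_2 = S_2(0) = a_2 = -1
y_3 = S_3(0) = a_3 = -5
y_4 = S_4(0) = a_4 = -1
y_5 = S_4(2) = -5
t_q=1/2 is in segment 0 (τ=1/2); S_0(τ)=-133763/42032

y_0=-2 y_1=-5 y_2=-1 y_3=-5 y_4=-1 y_5=-5
S(1/2) = -133763/42032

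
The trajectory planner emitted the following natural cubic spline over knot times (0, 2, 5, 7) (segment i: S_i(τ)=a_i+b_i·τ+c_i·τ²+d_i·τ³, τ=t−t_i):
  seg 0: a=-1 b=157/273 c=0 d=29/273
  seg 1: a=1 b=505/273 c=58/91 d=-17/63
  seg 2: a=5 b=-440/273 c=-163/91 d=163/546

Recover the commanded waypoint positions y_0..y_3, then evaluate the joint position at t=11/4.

y_0 = S_0(0) = a_0 = -1
y_1 = S_1(0) = a_1 = 1
y_2 = S_2(0) = a_2 = 5
y_3 = S_2(2) = -3
t_q=11/4 is in segment 1 (τ=3/4); S_1(τ)=15329/5824

y_0=-1 y_1=1 y_2=5 y_3=-3
S(11/4) = 15329/5824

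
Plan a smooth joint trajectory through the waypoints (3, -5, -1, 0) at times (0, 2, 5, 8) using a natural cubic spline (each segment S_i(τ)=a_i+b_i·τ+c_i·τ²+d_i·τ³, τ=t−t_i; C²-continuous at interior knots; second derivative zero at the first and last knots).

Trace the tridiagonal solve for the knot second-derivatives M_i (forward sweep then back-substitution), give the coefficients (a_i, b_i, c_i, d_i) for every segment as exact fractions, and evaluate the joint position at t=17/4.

  seg 0: a=3 b=-578/111 c=0 d=67/222
  seg 1: a=-5 b=-176/111 c=67/37 d=-31/111
  seg 2: a=-1 b=193/111 c=-26/37 d=26/333
S(17/4) = -6113/2368

Δ: Δ0=-4, Δ1=4/3, Δ2=1/3
row 1: diag=10, rhs=32; c'=3/10, d'=16/5
row 2: denom=12−3·3/10=111/10; d'=(-6−3·16/5)/(111/10)=-52/37
back: M2=-52/37
back: M1=16/5−3/10·-52/37=134/37
M: M0=0, M1=134/37, M2=-52/37, M3=0
seg 0: a=3, c=M0/2=0, d=(M1−M0)/(6·2)=67/222, b=Δ0−h0·(2M0+M1)/6=-578/111
seg 1: a=-5, c=M1/2=67/37, d=(M2−M1)/(6·3)=-31/111, b=Δ1−h1·(2M1+M2)/6=-176/111
seg 2: a=-1, c=M2/2=-26/37, d=(M3−M2)/(6·3)=26/333, b=Δ2−h2·(2M2+M3)/6=193/111
t_q=17/4 → seg 1, τ=9/4; S=-5+-176/111·τ+67/37·τ²+-31/111·τ³=-6113/2368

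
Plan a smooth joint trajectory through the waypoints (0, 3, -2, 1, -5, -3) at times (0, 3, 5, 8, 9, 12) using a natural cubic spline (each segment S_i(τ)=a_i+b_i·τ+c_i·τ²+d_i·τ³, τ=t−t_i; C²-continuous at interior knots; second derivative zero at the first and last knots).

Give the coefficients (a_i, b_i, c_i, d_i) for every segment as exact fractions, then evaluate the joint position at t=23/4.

Δ: Δ0=1, Δ1=-5/2, Δ2=1, Δ3=-6, Δ4=2/3
row 1: diag=10, rhs=-21; c'=1/5, d'=-21/10
row 2: denom=10−2·1/5=48/5; d'=(21−2·-21/10)/(48/5)=21/8
row 3: denom=8−3·5/16=113/16; d'=(-42−3·21/8)/(113/16)=-798/113
row 4: denom=8−1·16/113=888/113; d'=(40−1·-798/113)/(888/113)=2659/444
back: M4=2659/444
back: M3=-798/113−16/113·2659/444=-878/111
back: M2=21/8−5/16·-878/111=2263/444
back: M1=-21/10−1/5·2263/444=-1385/444
M: M0=0, M1=-1385/444, M2=2263/444, M3=-878/111, M4=2659/444, M5=0
seg 0: a=0, c=M0/2=0, d=(M1−M0)/(6·3)=-1385/7992, b=Δ0−h0·(2M0+M1)/6=2273/888
seg 1: a=3, c=M1/2=-1385/888, d=(M2−M1)/(6·2)=76/111, b=Δ1−h1·(2M1+M2)/6=-941/444
seg 2: a=-2, c=M2/2=2263/888, d=(M3−M2)/(6·3)=-1925/2664, b=Δ2−h2·(2M2+M3)/6=-21/148
seg 3: a=1, c=M3/2=-439/111, d=(M4−M3)/(6·1)=2057/888, b=Δ3−h3·(2M3+M4)/6=-1291/296
seg 4: a=-5, c=M4/2=2659/888, d=(M5−M4)/(6·3)=-2659/7992, b=Δ4−h4·(2M4+M5)/6=-2363/444
t_q=23/4 → seg 2, τ=3/4; S=-2+-21/148·τ+2263/888·τ²+-1925/2664·τ³=-18523/18944

  seg 0: a=0 b=2273/888 c=0 d=-1385/7992
  seg 1: a=3 b=-941/444 c=-1385/888 d=76/111
  seg 2: a=-2 b=-21/148 c=2263/888 d=-1925/2664
  seg 3: a=1 b=-1291/296 c=-439/111 d=2057/888
  seg 4: a=-5 b=-2363/444 c=2659/888 d=-2659/7992
S(23/4) = -18523/18944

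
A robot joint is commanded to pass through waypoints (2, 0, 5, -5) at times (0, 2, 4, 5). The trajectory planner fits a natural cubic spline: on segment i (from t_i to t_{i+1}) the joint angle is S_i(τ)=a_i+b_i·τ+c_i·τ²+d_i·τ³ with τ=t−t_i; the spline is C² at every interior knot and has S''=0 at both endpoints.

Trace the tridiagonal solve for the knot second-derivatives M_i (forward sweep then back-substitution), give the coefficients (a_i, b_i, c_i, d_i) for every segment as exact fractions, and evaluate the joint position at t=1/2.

Δ: Δ0=-1, Δ1=5/2, Δ2=-10
row 1: diag=8, rhs=21; c'=1/4, d'=21/8
row 2: denom=6−2·1/4=11/2; d'=(-75−2·21/8)/(11/2)=-321/22
back: M2=-321/22
back: M1=21/8−1/4·-321/22=69/11
M: M0=0, M1=69/11, M2=-321/22, M3=0
seg 0: a=2, c=M0/2=0, d=(M1−M0)/(6·2)=23/44, b=Δ0−h0·(2M0+M1)/6=-34/11
seg 1: a=0, c=M1/2=69/22, d=(M2−M1)/(6·2)=-153/88, b=Δ1−h1·(2M1+M2)/6=35/11
seg 2: a=5, c=M2/2=-321/44, d=(M3−M2)/(6·1)=107/44, b=Δ2−h2·(2M2+M3)/6=-113/22
t_q=1/2 → seg 0, τ=1/2; S=2+-34/11·τ+0·τ²+23/44·τ³=183/352

  seg 0: a=2 b=-34/11 c=0 d=23/44
  seg 1: a=0 b=35/11 c=69/22 d=-153/88
  seg 2: a=5 b=-113/22 c=-321/44 d=107/44
S(1/2) = 183/352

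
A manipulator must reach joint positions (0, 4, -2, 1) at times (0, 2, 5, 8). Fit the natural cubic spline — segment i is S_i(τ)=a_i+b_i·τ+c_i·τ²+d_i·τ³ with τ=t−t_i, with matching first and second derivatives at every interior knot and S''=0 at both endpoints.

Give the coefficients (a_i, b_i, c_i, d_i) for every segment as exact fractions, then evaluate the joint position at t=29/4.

Δ: Δ0=2, Δ1=-2, Δ2=1
row 1: diag=10, rhs=-24; c'=3/10, d'=-12/5
row 2: denom=12−3·3/10=111/10; d'=(18−3·-12/5)/(111/10)=84/37
back: M2=84/37
back: M1=-12/5−3/10·84/37=-114/37
M: M0=0, M1=-114/37, M2=84/37, M3=0
seg 0: a=0, c=M0/2=0, d=(M1−M0)/(6·2)=-19/74, b=Δ0−h0·(2M0+M1)/6=112/37
seg 1: a=4, c=M1/2=-57/37, d=(M2−M1)/(6·3)=11/37, b=Δ1−h1·(2M1+M2)/6=-2/37
seg 2: a=-2, c=M2/2=42/37, d=(M3−M2)/(6·3)=-14/111, b=Δ2−h2·(2M2+M3)/6=-47/37
t_q=29/4 → seg 2, τ=9/4; S=-2+-47/37·τ+42/37·τ²+-14/111·τ³=-649/1184

  seg 0: a=0 b=112/37 c=0 d=-19/74
  seg 1: a=4 b=-2/37 c=-57/37 d=11/37
  seg 2: a=-2 b=-47/37 c=42/37 d=-14/111
S(29/4) = -649/1184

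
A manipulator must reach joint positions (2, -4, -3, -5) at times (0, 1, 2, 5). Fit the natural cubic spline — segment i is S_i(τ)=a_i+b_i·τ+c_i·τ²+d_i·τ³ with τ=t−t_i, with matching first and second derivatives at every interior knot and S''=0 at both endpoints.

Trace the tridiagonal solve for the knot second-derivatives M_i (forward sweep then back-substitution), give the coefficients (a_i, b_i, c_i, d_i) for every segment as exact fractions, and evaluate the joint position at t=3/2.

Δ: Δ0=-6, Δ1=1, Δ2=-2/3
row 1: diag=4, rhs=42; c'=1/4, d'=21/2
row 2: denom=8−1·1/4=31/4; d'=(-10−1·21/2)/(31/4)=-82/31
back: M2=-82/31
back: M1=21/2−1/4·-82/31=346/31
M: M0=0, M1=346/31, M2=-82/31, M3=0
seg 0: a=2, c=M0/2=0, d=(M1−M0)/(6·1)=173/93, b=Δ0−h0·(2M0+M1)/6=-731/93
seg 1: a=-4, c=M1/2=173/31, d=(M2−M1)/(6·1)=-214/93, b=Δ1−h1·(2M1+M2)/6=-212/93
seg 2: a=-3, c=M2/2=-41/31, d=(M3−M2)/(6·3)=41/279, b=Δ2−h2·(2M2+M3)/6=184/93
t_q=3/2 → seg 1, τ=1/2; S=-4+-212/93·τ+173/31·τ²+-214/93·τ³=-125/31

  seg 0: a=2 b=-731/93 c=0 d=173/93
  seg 1: a=-4 b=-212/93 c=173/31 d=-214/93
  seg 2: a=-3 b=184/93 c=-41/31 d=41/279
S(3/2) = -125/31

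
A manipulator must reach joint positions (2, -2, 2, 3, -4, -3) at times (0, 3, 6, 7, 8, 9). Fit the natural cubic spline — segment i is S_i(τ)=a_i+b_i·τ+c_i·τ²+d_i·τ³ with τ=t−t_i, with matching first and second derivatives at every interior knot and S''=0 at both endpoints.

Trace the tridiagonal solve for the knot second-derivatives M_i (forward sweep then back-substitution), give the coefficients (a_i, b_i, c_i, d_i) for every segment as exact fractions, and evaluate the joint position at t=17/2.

  seg 0: a=2 b=-763/419 c=0 d=613/11313
  seg 1: a=-2 b=-150/419 c=613/1257 d=287/11313
  seg 2: a=2 b=1363/419 c=300/419 d=-1244/419
  seg 3: a=3 b=-1769/419 c=-3432/419 d=2268/419
  seg 4: a=-4 b=-1829/419 c=3372/419 d=-1124/419
S(17/2) = -1888/419

Δ: Δ0=-4/3, Δ1=4/3, Δ2=1, Δ3=-7, Δ4=1
row 1: diag=12, rhs=16; c'=1/4, d'=4/3
row 2: denom=8−3·1/4=29/4; d'=(-2−3·4/3)/(29/4)=-24/29
row 3: denom=4−1·4/29=112/29; d'=(-48−1·-24/29)/(112/29)=-171/14
row 4: denom=4−1·29/112=419/112; d'=(48−1·-171/14)/(419/112)=6744/419
back: M4=6744/419
back: M3=-171/14−29/112·6744/419=-6864/419
back: M2=-24/29−4/29·-6864/419=600/419
back: M1=4/3−1/4·600/419=1226/1257
M: M0=0, M1=1226/1257, M2=600/419, M3=-6864/419, M4=6744/419, M5=0
seg 0: a=2, c=M0/2=0, d=(M1−M0)/(6·3)=613/11313, b=Δ0−h0·(2M0+M1)/6=-763/419
seg 1: a=-2, c=M1/2=613/1257, d=(M2−M1)/(6·3)=287/11313, b=Δ1−h1·(2M1+M2)/6=-150/419
seg 2: a=2, c=M2/2=300/419, d=(M3−M2)/(6·1)=-1244/419, b=Δ2−h2·(2M2+M3)/6=1363/419
seg 3: a=3, c=M3/2=-3432/419, d=(M4−M3)/(6·1)=2268/419, b=Δ3−h3·(2M3+M4)/6=-1769/419
seg 4: a=-4, c=M4/2=3372/419, d=(M5−M4)/(6·1)=-1124/419, b=Δ4−h4·(2M4+M5)/6=-1829/419
t_q=17/2 → seg 4, τ=1/2; S=-4+-1829/419·τ+3372/419·τ²+-1124/419·τ³=-1888/419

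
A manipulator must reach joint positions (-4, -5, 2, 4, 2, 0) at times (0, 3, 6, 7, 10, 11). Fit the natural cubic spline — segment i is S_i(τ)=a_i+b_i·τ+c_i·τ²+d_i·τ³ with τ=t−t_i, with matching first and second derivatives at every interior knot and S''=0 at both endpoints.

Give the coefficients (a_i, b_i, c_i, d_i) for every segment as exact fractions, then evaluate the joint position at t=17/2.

  seg 0: a=-4 b=-1676/1563 c=0 d=385/4689
  seg 1: a=-5 b=1789/1563 c=385/521 d=-1607/14067
  seg 2: a=2 b=3898/1563 c=-452/1563 d=-320/1563
  seg 3: a=4 b=678/521 c=-1412/1563 d=1160/14067
  seg 4: a=2 b=-986/521 c=-84/521 d=28/521
S(17/2) = 2187/521

Δ: Δ0=-1/3, Δ1=7/3, Δ2=2, Δ3=-2/3, Δ4=-2
row 1: diag=12, rhs=16; c'=1/4, d'=4/3
row 2: denom=8−3·1/4=29/4; d'=(-2−3·4/3)/(29/4)=-24/29
row 3: denom=8−1·4/29=228/29; d'=(-16−1·-24/29)/(228/29)=-110/57
row 4: denom=8−3·29/76=521/76; d'=(-8−3·-110/57)/(521/76)=-168/521
back: M4=-168/521
back: M3=-110/57−29/76·-168/521=-2824/1563
back: M2=-24/29−4/29·-2824/1563=-904/1563
back: M1=4/3−1/4·-904/1563=770/521
M: M0=0, M1=770/521, M2=-904/1563, M3=-2824/1563, M4=-168/521, M5=0
seg 0: a=-4, c=M0/2=0, d=(M1−M0)/(6·3)=385/4689, b=Δ0−h0·(2M0+M1)/6=-1676/1563
seg 1: a=-5, c=M1/2=385/521, d=(M2−M1)/(6·3)=-1607/14067, b=Δ1−h1·(2M1+M2)/6=1789/1563
seg 2: a=2, c=M2/2=-452/1563, d=(M3−M2)/(6·1)=-320/1563, b=Δ2−h2·(2M2+M3)/6=3898/1563
seg 3: a=4, c=M3/2=-1412/1563, d=(M4−M3)/(6·3)=1160/14067, b=Δ3−h3·(2M3+M4)/6=678/521
seg 4: a=2, c=M4/2=-84/521, d=(M5−M4)/(6·1)=28/521, b=Δ4−h4·(2M4+M5)/6=-986/521
t_q=17/2 → seg 3, τ=3/2; S=4+678/521·τ+-1412/1563·τ²+1160/14067·τ³=2187/521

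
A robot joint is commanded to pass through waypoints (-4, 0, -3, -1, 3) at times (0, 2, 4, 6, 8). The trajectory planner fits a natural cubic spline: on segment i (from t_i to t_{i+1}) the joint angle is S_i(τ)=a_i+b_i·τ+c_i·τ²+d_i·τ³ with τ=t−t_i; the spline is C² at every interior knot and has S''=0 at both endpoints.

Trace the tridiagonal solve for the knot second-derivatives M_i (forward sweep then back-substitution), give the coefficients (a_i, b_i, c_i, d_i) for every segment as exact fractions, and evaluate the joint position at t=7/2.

Δ: Δ0=2, Δ1=-3/2, Δ2=1, Δ3=2
row 1: diag=8, rhs=-21; c'=1/4, d'=-21/8
row 2: denom=8−2·1/4=15/2; d'=(15−2·-21/8)/(15/2)=27/10
row 3: denom=8−2·4/15=112/15; d'=(6−2·27/10)/(112/15)=9/112
back: M3=9/112
back: M2=27/10−4/15·9/112=75/28
back: M1=-21/8−1/4·75/28=-369/112
M: M0=0, M1=-369/112, M2=75/28, M3=9/112, M4=0
seg 0: a=-4, c=M0/2=0, d=(M1−M0)/(6·2)=-123/448, b=Δ0−h0·(2M0+M1)/6=347/112
seg 1: a=0, c=M1/2=-369/224, d=(M2−M1)/(6·2)=223/448, b=Δ1−h1·(2M1+M2)/6=-11/56
seg 2: a=-3, c=M2/2=75/56, d=(M3−M2)/(6·2)=-97/448, b=Δ2−h2·(2M2+M3)/6=-13/16
seg 3: a=-1, c=M3/2=9/224, d=(M4−M3)/(6·2)=-3/448, b=Δ3−h3·(2M3+M4)/6=109/56
t_q=7/2 → seg 1, τ=3/2; S=0+-11/56·τ+-369/224·τ²+223/448·τ³=-8319/3584

  seg 0: a=-4 b=347/112 c=0 d=-123/448
  seg 1: a=0 b=-11/56 c=-369/224 d=223/448
  seg 2: a=-3 b=-13/16 c=75/56 d=-97/448
  seg 3: a=-1 b=109/56 c=9/224 d=-3/448
S(7/2) = -8319/3584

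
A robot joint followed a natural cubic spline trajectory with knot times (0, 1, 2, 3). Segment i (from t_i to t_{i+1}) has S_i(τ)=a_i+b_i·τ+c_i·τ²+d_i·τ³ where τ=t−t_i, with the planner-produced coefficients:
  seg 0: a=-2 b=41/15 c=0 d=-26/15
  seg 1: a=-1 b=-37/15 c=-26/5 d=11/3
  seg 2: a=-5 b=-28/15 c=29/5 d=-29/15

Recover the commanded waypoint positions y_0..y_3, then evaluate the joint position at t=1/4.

y_0=-2 y_1=-1 y_2=-5 y_3=-3
S(1/4) = -43/32

y_0 = S_0(0) = a_0 = -2
y_1 = S_1(0) = a_1 = -1
y_2 = S_2(0) = a_2 = -5
y_3 = S_2(1) = -3
t_q=1/4 is in segment 0 (τ=1/4); S_0(τ)=-43/32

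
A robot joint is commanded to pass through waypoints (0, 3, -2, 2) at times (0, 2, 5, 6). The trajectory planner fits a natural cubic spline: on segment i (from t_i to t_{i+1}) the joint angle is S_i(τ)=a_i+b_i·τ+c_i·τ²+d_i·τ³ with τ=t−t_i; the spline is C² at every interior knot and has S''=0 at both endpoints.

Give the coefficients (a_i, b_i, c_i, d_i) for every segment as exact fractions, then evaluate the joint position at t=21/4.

  seg 0: a=0 b=1147/426 c=0 d=-127/426
  seg 1: a=3 b=-377/426 c=-127/71 d=217/426
  seg 2: a=-2 b=455/213 c=397/142 d=-397/426
S(21/4) = -11867/9088

Δ: Δ0=3/2, Δ1=-5/3, Δ2=4
row 1: diag=10, rhs=-19; c'=3/10, d'=-19/10
row 2: denom=8−3·3/10=71/10; d'=(34−3·-19/10)/(71/10)=397/71
back: M2=397/71
back: M1=-19/10−3/10·397/71=-254/71
M: M0=0, M1=-254/71, M2=397/71, M3=0
seg 0: a=0, c=M0/2=0, d=(M1−M0)/(6·2)=-127/426, b=Δ0−h0·(2M0+M1)/6=1147/426
seg 1: a=3, c=M1/2=-127/71, d=(M2−M1)/(6·3)=217/426, b=Δ1−h1·(2M1+M2)/6=-377/426
seg 2: a=-2, c=M2/2=397/142, d=(M3−M2)/(6·1)=-397/426, b=Δ2−h2·(2M2+M3)/6=455/213
t_q=21/4 → seg 2, τ=1/4; S=-2+455/213·τ+397/142·τ²+-397/426·τ³=-11867/9088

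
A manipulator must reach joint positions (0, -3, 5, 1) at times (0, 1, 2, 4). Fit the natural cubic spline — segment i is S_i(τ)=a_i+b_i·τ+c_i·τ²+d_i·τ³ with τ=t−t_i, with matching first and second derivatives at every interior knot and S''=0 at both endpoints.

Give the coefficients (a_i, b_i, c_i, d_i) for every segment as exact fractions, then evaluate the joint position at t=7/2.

Δ: Δ0=-3, Δ1=8, Δ2=-2
row 1: diag=4, rhs=66; c'=1/4, d'=33/2
row 2: denom=6−1·1/4=23/4; d'=(-60−1·33/2)/(23/4)=-306/23
back: M2=-306/23
back: M1=33/2−1/4·-306/23=456/23
M: M0=0, M1=456/23, M2=-306/23, M3=0
seg 0: a=0, c=M0/2=0, d=(M1−M0)/(6·1)=76/23, b=Δ0−h0·(2M0+M1)/6=-145/23
seg 1: a=-3, c=M1/2=228/23, d=(M2−M1)/(6·1)=-127/23, b=Δ1−h1·(2M1+M2)/6=83/23
seg 2: a=5, c=M2/2=-153/23, d=(M3−M2)/(6·2)=51/46, b=Δ2−h2·(2M2+M3)/6=158/23
t_q=7/2 → seg 2, τ=3/2; S=5+158/23·τ+-153/23·τ²+51/46·τ³=1501/368

  seg 0: a=0 b=-145/23 c=0 d=76/23
  seg 1: a=-3 b=83/23 c=228/23 d=-127/23
  seg 2: a=5 b=158/23 c=-153/23 d=51/46
S(7/2) = 1501/368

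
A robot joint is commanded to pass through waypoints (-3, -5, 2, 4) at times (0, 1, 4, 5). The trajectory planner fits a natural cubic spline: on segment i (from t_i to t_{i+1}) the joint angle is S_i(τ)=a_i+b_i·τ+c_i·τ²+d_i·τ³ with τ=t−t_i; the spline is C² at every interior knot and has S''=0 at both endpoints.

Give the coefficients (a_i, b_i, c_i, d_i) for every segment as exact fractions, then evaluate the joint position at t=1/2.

Δ: Δ0=-2, Δ1=7/3, Δ2=2
row 1: diag=8, rhs=26; c'=3/8, d'=13/4
row 2: denom=8−3·3/8=55/8; d'=(-2−3·13/4)/(55/8)=-94/55
back: M2=-94/55
back: M1=13/4−3/8·-94/55=214/55
M: M0=0, M1=214/55, M2=-94/55, M3=0
seg 0: a=-3, c=M0/2=0, d=(M1−M0)/(6·1)=107/165, b=Δ0−h0·(2M0+M1)/6=-437/165
seg 1: a=-5, c=M1/2=107/55, d=(M2−M1)/(6·3)=-14/45, b=Δ1−h1·(2M1+M2)/6=-116/165
seg 2: a=2, c=M2/2=-47/55, d=(M3−M2)/(6·1)=47/165, b=Δ2−h2·(2M2+M3)/6=424/165
t_q=1/2 → seg 0, τ=1/2; S=-3+-437/165·τ+0·τ²+107/165·τ³=-1867/440

  seg 0: a=-3 b=-437/165 c=0 d=107/165
  seg 1: a=-5 b=-116/165 c=107/55 d=-14/45
  seg 2: a=2 b=424/165 c=-47/55 d=47/165
S(1/2) = -1867/440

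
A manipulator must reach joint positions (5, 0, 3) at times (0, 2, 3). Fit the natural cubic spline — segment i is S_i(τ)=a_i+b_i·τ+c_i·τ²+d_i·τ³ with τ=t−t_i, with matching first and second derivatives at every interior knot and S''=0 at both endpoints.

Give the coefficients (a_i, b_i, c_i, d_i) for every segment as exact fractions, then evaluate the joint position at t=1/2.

Δ: Δ0=-5/2, Δ1=3
row 1: diag=6, rhs=33; c'=1/6, d'=11/2
back: M1=11/2
M: M0=0, M1=11/2, M2=0
seg 0: a=5, c=M0/2=0, d=(M1−M0)/(6·2)=11/24, b=Δ0−h0·(2M0+M1)/6=-13/3
seg 1: a=0, c=M1/2=11/4, d=(M2−M1)/(6·1)=-11/12, b=Δ1−h1·(2M1+M2)/6=7/6
t_q=1/2 → seg 0, τ=1/2; S=5+-13/3·τ+0·τ²+11/24·τ³=185/64

  seg 0: a=5 b=-13/3 c=0 d=11/24
  seg 1: a=0 b=7/6 c=11/4 d=-11/12
S(1/2) = 185/64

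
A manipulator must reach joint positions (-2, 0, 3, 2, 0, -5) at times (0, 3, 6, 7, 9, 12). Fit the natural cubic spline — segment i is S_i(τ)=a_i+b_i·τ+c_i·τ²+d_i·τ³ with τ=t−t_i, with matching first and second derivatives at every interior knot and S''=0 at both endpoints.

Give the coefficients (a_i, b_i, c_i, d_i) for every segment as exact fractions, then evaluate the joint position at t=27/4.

Δ: Δ0=2/3, Δ1=1, Δ2=-1, Δ3=-1, Δ4=-5/3
row 1: diag=12, rhs=2; c'=1/4, d'=1/6
row 2: denom=8−3·1/4=29/4; d'=(-12−3·1/6)/(29/4)=-50/29
row 3: denom=6−1·4/29=170/29; d'=(0−1·-50/29)/(170/29)=5/17
row 4: denom=10−2·29/85=792/85; d'=(-4−2·5/17)/(792/85)=-65/132
back: M4=-65/132
back: M3=5/17−29/85·-65/132=61/132
back: M2=-50/29−4/29·61/132=-59/33
back: M1=1/6−1/4·-59/33=27/44
M: M0=0, M1=27/44, M2=-59/33, M3=61/132, M4=-65/132, M5=0
seg 0: a=-2, c=M0/2=0, d=(M1−M0)/(6·3)=3/88, b=Δ0−h0·(2M0+M1)/6=95/264
seg 1: a=0, c=M1/2=27/88, d=(M2−M1)/(6·3)=-317/2376, b=Δ1−h1·(2M1+M2)/6=169/132
seg 2: a=3, c=M2/2=-59/66, d=(M3−M2)/(6·1)=3/8, b=Δ2−h2·(2M2+M3)/6=-127/264
seg 3: a=2, c=M3/2=61/264, d=(M4−M3)/(6·2)=-7/88, b=Δ3−h3·(2M3+M4)/6=-151/132
seg 4: a=0, c=M4/2=-65/264, d=(M5−M4)/(6·3)=65/2376, b=Δ4−h4·(2M4+M5)/6=-155/132
t_q=27/4 → seg 2, τ=3/4; S=3+-127/264·τ+-59/66·τ²+3/8·τ³=12923/5632

  seg 0: a=-2 b=95/264 c=0 d=3/88
  seg 1: a=0 b=169/132 c=27/88 d=-317/2376
  seg 2: a=3 b=-127/264 c=-59/66 d=3/8
  seg 3: a=2 b=-151/132 c=61/264 d=-7/88
  seg 4: a=0 b=-155/132 c=-65/264 d=65/2376
S(27/4) = 12923/5632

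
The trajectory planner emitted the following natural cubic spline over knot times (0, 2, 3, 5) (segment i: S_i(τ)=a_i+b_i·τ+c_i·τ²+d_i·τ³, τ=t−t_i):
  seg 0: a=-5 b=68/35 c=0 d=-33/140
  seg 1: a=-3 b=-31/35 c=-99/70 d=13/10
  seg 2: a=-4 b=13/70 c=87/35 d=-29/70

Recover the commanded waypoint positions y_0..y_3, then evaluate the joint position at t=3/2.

y_0 = S_0(0) = a_0 = -5
y_1 = S_1(0) = a_1 = -3
y_2 = S_2(0) = a_2 = -4
y_3 = S_2(2) = 3
t_q=3/2 is in segment 0 (τ=3/2); S_0(τ)=-461/160

y_0=-5 y_1=-3 y_2=-4 y_3=3
S(3/2) = -461/160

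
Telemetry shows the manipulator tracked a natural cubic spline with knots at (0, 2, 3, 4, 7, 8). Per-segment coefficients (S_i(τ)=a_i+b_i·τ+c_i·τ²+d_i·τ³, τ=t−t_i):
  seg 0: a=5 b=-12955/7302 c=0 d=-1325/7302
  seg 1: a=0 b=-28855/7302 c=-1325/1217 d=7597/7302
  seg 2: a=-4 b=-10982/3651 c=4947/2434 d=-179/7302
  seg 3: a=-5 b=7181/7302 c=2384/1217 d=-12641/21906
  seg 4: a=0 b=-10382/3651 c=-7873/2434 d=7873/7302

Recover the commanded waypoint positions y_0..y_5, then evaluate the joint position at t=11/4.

y_0=5 y_1=0 y_2=-4 y_3=-5 y_4=0 y_5=-5
S(11/4) = -488707/155776

y_0 = S_0(0) = a_0 = 5
y_1 = S_1(0) = a_1 = 0
y_2 = S_2(0) = a_2 = -4
y_3 = S_3(0) = a_3 = -5
y_4 = S_4(0) = a_4 = 0
y_5 = S_4(1) = -5
t_q=11/4 is in segment 1 (τ=3/4); S_1(τ)=-488707/155776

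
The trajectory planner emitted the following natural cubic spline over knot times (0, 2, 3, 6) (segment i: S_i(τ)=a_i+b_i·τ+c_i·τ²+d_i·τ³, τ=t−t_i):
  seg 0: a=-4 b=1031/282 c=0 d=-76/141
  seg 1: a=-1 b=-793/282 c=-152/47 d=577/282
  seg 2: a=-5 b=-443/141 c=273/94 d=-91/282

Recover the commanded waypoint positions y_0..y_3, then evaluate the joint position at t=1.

y_0 = S_0(0) = a_0 = -4
y_1 = S_1(0) = a_1 = -1
y_2 = S_2(0) = a_2 = -5
y_3 = S_2(3) = 3
t_q=1 is in segment 0 (τ=1); S_0(τ)=-83/94

y_0=-4 y_1=-1 y_2=-5 y_3=3
S(1) = -83/94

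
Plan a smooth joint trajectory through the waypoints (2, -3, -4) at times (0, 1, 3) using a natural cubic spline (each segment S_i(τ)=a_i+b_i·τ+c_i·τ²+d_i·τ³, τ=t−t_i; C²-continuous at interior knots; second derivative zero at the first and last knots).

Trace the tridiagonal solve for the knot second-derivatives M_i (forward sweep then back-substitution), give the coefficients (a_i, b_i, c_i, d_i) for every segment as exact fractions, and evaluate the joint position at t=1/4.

  seg 0: a=2 b=-23/4 c=0 d=3/4
  seg 1: a=-3 b=-7/2 c=9/4 d=-3/8
S(1/4) = 147/256

Δ: Δ0=-5, Δ1=-1/2
row 1: diag=6, rhs=27; c'=1/3, d'=9/2
back: M1=9/2
M: M0=0, M1=9/2, M2=0
seg 0: a=2, c=M0/2=0, d=(M1−M0)/(6·1)=3/4, b=Δ0−h0·(2M0+M1)/6=-23/4
seg 1: a=-3, c=M1/2=9/4, d=(M2−M1)/(6·2)=-3/8, b=Δ1−h1·(2M1+M2)/6=-7/2
t_q=1/4 → seg 0, τ=1/4; S=2+-23/4·τ+0·τ²+3/4·τ³=147/256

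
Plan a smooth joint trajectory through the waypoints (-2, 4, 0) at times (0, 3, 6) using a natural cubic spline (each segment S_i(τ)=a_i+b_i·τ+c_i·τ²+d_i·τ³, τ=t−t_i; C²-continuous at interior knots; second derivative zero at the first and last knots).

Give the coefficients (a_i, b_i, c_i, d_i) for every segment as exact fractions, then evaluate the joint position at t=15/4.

Δ: Δ0=2, Δ1=-4/3
row 1: diag=12, rhs=-20; c'=1/4, d'=-5/3
back: M1=-5/3
M: M0=0, M1=-5/3, M2=0
seg 0: a=-2, c=M0/2=0, d=(M1−M0)/(6·3)=-5/54, b=Δ0−h0·(2M0+M1)/6=17/6
seg 1: a=4, c=M1/2=-5/6, d=(M2−M1)/(6·3)=5/54, b=Δ1−h1·(2M1+M2)/6=1/3
t_q=15/4 → seg 1, τ=3/4; S=4+1/3·τ+-5/6·τ²+5/54·τ³=489/128

  seg 0: a=-2 b=17/6 c=0 d=-5/54
  seg 1: a=4 b=1/3 c=-5/6 d=5/54
S(15/4) = 489/128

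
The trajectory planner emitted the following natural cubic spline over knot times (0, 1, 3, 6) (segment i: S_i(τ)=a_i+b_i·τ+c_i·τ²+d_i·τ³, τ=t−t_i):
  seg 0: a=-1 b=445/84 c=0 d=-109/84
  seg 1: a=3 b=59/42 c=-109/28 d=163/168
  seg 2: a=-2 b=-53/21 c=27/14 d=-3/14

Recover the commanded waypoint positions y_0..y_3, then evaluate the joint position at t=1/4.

y_0 = S_0(0) = a_0 = -1
y_1 = S_1(0) = a_1 = 3
y_2 = S_2(0) = a_2 = -2
y_3 = S_2(3) = 2
t_q=1/4 is in segment 0 (τ=1/4); S_0(τ)=545/1792

y_0=-1 y_1=3 y_2=-2 y_3=2
S(1/4) = 545/1792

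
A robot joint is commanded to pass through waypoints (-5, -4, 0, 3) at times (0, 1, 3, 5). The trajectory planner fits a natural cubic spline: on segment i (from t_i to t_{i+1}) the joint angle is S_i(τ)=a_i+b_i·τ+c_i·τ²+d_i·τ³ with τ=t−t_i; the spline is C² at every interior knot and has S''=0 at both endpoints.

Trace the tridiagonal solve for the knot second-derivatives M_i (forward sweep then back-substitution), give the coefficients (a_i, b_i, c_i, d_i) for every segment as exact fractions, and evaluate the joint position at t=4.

  seg 0: a=-5 b=35/44 c=0 d=9/44
  seg 1: a=-4 b=31/22 c=27/44 d=-7/44
  seg 2: a=0 b=43/22 c=-15/44 d=5/88
S(4) = 147/88

Δ: Δ0=1, Δ1=2, Δ2=3/2
row 1: diag=6, rhs=6; c'=1/3, d'=1
row 2: denom=8−2·1/3=22/3; d'=(-3−2·1)/(22/3)=-15/22
back: M2=-15/22
back: M1=1−1/3·-15/22=27/22
M: M0=0, M1=27/22, M2=-15/22, M3=0
seg 0: a=-5, c=M0/2=0, d=(M1−M0)/(6·1)=9/44, b=Δ0−h0·(2M0+M1)/6=35/44
seg 1: a=-4, c=M1/2=27/44, d=(M2−M1)/(6·2)=-7/44, b=Δ1−h1·(2M1+M2)/6=31/22
seg 2: a=0, c=M2/2=-15/44, d=(M3−M2)/(6·2)=5/88, b=Δ2−h2·(2M2+M3)/6=43/22
t_q=4 → seg 2, τ=1; S=0+43/22·τ+-15/44·τ²+5/88·τ³=147/88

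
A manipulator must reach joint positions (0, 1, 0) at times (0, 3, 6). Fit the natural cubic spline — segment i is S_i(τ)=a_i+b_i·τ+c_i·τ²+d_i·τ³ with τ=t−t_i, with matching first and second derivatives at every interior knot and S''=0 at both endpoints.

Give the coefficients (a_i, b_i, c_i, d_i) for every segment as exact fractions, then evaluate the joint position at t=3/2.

Δ: Δ0=1/3, Δ1=-1/3
row 1: diag=12, rhs=-4; c'=1/4, d'=-1/3
back: M1=-1/3
M: M0=0, M1=-1/3, M2=0
seg 0: a=0, c=M0/2=0, d=(M1−M0)/(6·3)=-1/54, b=Δ0−h0·(2M0+M1)/6=1/2
seg 1: a=1, c=M1/2=-1/6, d=(M2−M1)/(6·3)=1/54, b=Δ1−h1·(2M1+M2)/6=0
t_q=3/2 → seg 0, τ=3/2; S=0+1/2·τ+0·τ²+-1/54·τ³=11/16

  seg 0: a=0 b=1/2 c=0 d=-1/54
  seg 1: a=1 b=0 c=-1/6 d=1/54
S(3/2) = 11/16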